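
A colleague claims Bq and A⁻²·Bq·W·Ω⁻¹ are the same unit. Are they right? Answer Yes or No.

Left side:
  Bq = s⁻¹.
Right side:
  Bq = 1/s = s⁻¹ (activity is decays per second).
  W = J/s (power = energy per time),
      = kg·m²·s⁻³.
  Ω = V/A (resistance = voltage per current),
      = kg·m²·s⁻³·A⁻².
  So Ω⁻¹ = kg⁻¹·m⁻²·s³·A².
  Combining: A⁻²·Bq·W·Ω⁻¹ = A⁻² · s⁻¹ · (kg·m²·s⁻³) · (kg⁻¹·m⁻²·s³·A²) = s⁻¹.
Both reduce to s⁻¹.

Yes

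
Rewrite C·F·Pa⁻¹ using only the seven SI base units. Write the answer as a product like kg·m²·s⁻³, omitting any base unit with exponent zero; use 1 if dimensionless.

kg⁻²·m⁻¹·s⁷·A³

C = A·s = s·A (charge = current × time).
F = C/V (capacitance = charge per voltage),
    = A·s/(kg·m²·s⁻³·A⁻¹) (substituting C and V),
    = kg⁻¹·m⁻²·s⁴·A².
Pa = N/m² (pressure = force per area),
    = kg·m⁻¹·s⁻².
So Pa⁻¹ = kg⁻¹·m·s².
Combining: C·F·Pa⁻¹ = (s·A) · (kg⁻¹·m⁻²·s⁴·A²) · (kg⁻¹·m·s²) = kg⁻²·m⁻¹·s⁷·A³.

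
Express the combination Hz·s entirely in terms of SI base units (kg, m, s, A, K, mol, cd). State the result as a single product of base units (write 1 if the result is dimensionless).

1

Hz = s⁻¹.
Combining: Hz·s = s⁻¹ · s = 1.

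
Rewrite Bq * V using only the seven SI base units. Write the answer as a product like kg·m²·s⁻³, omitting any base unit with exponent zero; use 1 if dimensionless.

kg·m²·s⁻⁴·A⁻¹

Bq = 1/s = s⁻¹ (activity is decays per second).
V = W/A (potential = power per current),
    = kg·m²·s⁻³·A⁻¹.
Combining: Bq·V = s⁻¹ · (kg·m²·s⁻³·A⁻¹) = kg·m²·s⁻⁴·A⁻¹.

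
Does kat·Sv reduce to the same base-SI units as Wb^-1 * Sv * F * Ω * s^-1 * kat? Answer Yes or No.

Left side:
  kat = mol/s = s⁻¹·mol (catalytic activity).
  Sv = J/kg (equivalent dose = energy per mass),
      = m²·s⁻².
  Combining: kat·Sv = (s⁻¹·mol) · (m²·s⁻²) = m²·s⁻³·mol.
Right side:
  Wb = V·s (flux: a volt is a weber per second),
      = kg·m²·s⁻²·A⁻¹.
  So Wb⁻¹ = kg⁻¹·m⁻²·s²·A.
  Sv = J/kg (equivalent dose = energy per mass),
      = m²·s⁻².
  F = C/V (capacitance = charge per voltage),
      = A·s/(kg·m²·s⁻³·A⁻¹) (substituting C and V),
      = kg⁻¹·m⁻²·s⁴·A².
  Ω = V/A (resistance = voltage per current),
      = kg·m²·s⁻³·A⁻².
  kat = mol/s = s⁻¹·mol (catalytic activity).
  Combining: Wb⁻¹·Sv·F·Ω·s⁻¹·kat = (kg⁻¹·m⁻²·s²·A) · (m²·s⁻²) · (kg⁻¹·m⁻²·s⁴·A²) · (kg·m²·s⁻³·A⁻²) · s⁻¹ · (s⁻¹·mol) = kg⁻¹·s⁻¹·A·mol.
Left is m²·s⁻³·mol; right is kg⁻¹·s⁻¹·A·mol — different.

No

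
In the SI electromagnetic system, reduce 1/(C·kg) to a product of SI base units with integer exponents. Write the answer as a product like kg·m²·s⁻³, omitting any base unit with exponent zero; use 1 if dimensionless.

kg⁻¹·s⁻¹·A⁻¹

C = s·A.
So C⁻¹ = s⁻¹·A⁻¹.
Combining: C⁻¹·kg⁻¹ = (s⁻¹·A⁻¹) · kg⁻¹ = kg⁻¹·s⁻¹·A⁻¹.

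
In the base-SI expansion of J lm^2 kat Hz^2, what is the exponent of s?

J = kg·m²·s⁻².
lm = cd.
So lm² = cd².
kat = s⁻¹·mol.
Hz = s⁻¹.
So Hz² = s⁻².
Combining: J·lm²·kat·Hz² = (kg·m²·s⁻²) · cd² · (s⁻¹·mol) · s⁻² = kg·m²·s⁻⁵·mol·cd².
The exponent of s is -5.

-5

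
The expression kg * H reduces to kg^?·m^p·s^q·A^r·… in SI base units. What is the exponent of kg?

H = kg·m²·s⁻²·A⁻².
Combining: kg·H = kg · (kg·m²·s⁻²·A⁻²) = kg²·m²·s⁻²·A⁻².
The exponent of kg is 2.

2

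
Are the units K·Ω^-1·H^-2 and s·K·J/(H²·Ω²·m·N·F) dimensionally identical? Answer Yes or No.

Yes

Left side:
  Ω = kg·m²·s⁻³·A⁻².
  So Ω⁻¹ = kg⁻¹·m⁻²·s³·A².
  H = kg·m²·s⁻²·A⁻².
  So H⁻² = kg⁻²·m⁻⁴·s⁴·A⁴.
  Combining: K·Ω⁻¹·H⁻² = K · (kg⁻¹·m⁻²·s³·A²) · (kg⁻²·m⁻⁴·s⁴·A⁴) = kg⁻³·m⁻⁶·s⁷·A⁶·K.
Right side:
  H = Wb/A (inductance = flux per current),
      = kg·m²·s⁻²·A⁻².
  So H⁻² = kg⁻²·m⁻⁴·s⁴·A⁴.
  J = N·m (work = force × distance),
      = kg·m²·s⁻².
  Ω = V/A (resistance = voltage per current),
      = kg·m²·s⁻³·A⁻².
  So Ω⁻² = kg⁻²·m⁻⁴·s⁶·A⁴.
  N = kg·m/s² = kg·m·s⁻² (force = mass × acceleration).
  So N⁻¹ = kg⁻¹·m⁻¹·s².
  F = C/V (capacitance = charge per voltage),
      = A·s/(kg·m²·s⁻³·A⁻¹) (substituting C and V),
      = kg⁻¹·m⁻²·s⁴·A².
  So F⁻¹ = kg·m²·s⁻⁴·A⁻².
  Combining: H⁻²·s·K·J·Ω⁻²·m⁻¹·N⁻¹·F⁻¹ = (kg⁻²·m⁻⁴·s⁴·A⁴) · s · K · (kg·m²·s⁻²) · (kg⁻²·m⁻⁴·s⁶·A⁴) · m⁻¹ · (kg⁻¹·m⁻¹·s²) · (kg·m²·s⁻⁴·A⁻²) = kg⁻³·m⁻⁶·s⁷·A⁶·K.
Both reduce to kg⁻³·m⁻⁶·s⁷·A⁶·K.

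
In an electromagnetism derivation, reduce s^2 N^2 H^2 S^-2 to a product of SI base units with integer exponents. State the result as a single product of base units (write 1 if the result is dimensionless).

kg⁶·m¹⁰·s⁻¹²·A⁻⁸

N = kg·m·s⁻².
So N² = kg²·m²·s⁻⁴.
H = kg·m²·s⁻²·A⁻².
So H² = kg²·m⁴·s⁻⁴·A⁻⁴.
S = kg⁻¹·m⁻²·s³·A².
So S⁻² = kg²·m⁴·s⁻⁶·A⁻⁴.
Combining: s²·N²·H²·S⁻² = s² · (kg²·m²·s⁻⁴) · (kg²·m⁴·s⁻⁴·A⁻⁴) · (kg²·m⁴·s⁻⁶·A⁻⁴) = kg⁶·m¹⁰·s⁻¹²·A⁻⁸.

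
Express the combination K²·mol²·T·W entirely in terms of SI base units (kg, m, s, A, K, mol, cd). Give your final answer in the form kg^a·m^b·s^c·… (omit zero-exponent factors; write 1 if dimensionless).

T = Wb/m² (flux density = flux per area),
    = kg·s⁻²·A⁻¹.
W = J/s (power = energy per time),
    = kg·m²·s⁻³.
Combining: K²·mol²·T·W = K² · mol² · (kg·s⁻²·A⁻¹) · (kg·m²·s⁻³) = kg²·m²·s⁻⁵·A⁻¹·K²·mol².

kg²·m²·s⁻⁵·A⁻¹·K²·mol²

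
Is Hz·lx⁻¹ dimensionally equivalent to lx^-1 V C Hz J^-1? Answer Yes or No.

Yes

Left side:
  Hz = 1/s = s⁻¹ (frequency is cycles per second).
  lx = lm/m² (illuminance = luminous flux per area),
      = m⁻²·cd.
  So lx⁻¹ = m²·cd⁻¹.
  Combining: Hz·lx⁻¹ = s⁻¹ · (m²·cd⁻¹) = m²·s⁻¹·cd⁻¹.
Right side:
  lx = lm/m² (illuminance = luminous flux per area),
      = m⁻²·cd.
  So lx⁻¹ = m²·cd⁻¹.
  V = W/A (potential = power per current),
      = kg·m²·s⁻³·A⁻¹.
  C = A·s = s·A (charge = current × time).
  Hz = 1/s = s⁻¹ (frequency is cycles per second).
  J = N·m (work = force × distance),
      = kg·m²·s⁻².
  So J⁻¹ = kg⁻¹·m⁻²·s².
  Combining: lx⁻¹·V·C·Hz·J⁻¹ = (m²·cd⁻¹) · (kg·m²·s⁻³·A⁻¹) · (s·A) · s⁻¹ · (kg⁻¹·m⁻²·s²) = m²·s⁻¹·cd⁻¹.
Both reduce to m²·s⁻¹·cd⁻¹.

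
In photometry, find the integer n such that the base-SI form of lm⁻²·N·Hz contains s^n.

-3

lm = cd.
So lm⁻² = cd⁻².
N = kg·m·s⁻².
Hz = s⁻¹.
Combining: lm⁻²·N·Hz = cd⁻² · (kg·m·s⁻²) · s⁻¹ = kg·m·s⁻³·cd⁻².
The exponent of s is -3.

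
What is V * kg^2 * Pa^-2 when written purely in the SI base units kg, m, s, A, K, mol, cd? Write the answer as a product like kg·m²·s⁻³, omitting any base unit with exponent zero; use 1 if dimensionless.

kg·m⁴·s·A⁻¹

V = kg·m²·s⁻³·A⁻¹.
Pa = kg·m⁻¹·s⁻².
So Pa⁻² = kg⁻²·m²·s⁴.
Combining: V·kg²·Pa⁻² = (kg·m²·s⁻³·A⁻¹) · kg² · (kg⁻²·m²·s⁴) = kg·m⁴·s·A⁻¹.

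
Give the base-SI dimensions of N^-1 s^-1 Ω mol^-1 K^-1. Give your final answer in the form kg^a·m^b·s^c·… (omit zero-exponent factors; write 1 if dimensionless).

N = kg·m/s² = kg·m·s⁻² (force = mass × acceleration).
So N⁻¹ = kg⁻¹·m⁻¹·s².
Ω = V/A (resistance = voltage per current),
    = kg·m²·s⁻³·A⁻².
Combining: N⁻¹·s⁻¹·Ω·mol⁻¹·K⁻¹ = (kg⁻¹·m⁻¹·s²) · s⁻¹ · (kg·m²·s⁻³·A⁻²) · mol⁻¹ · K⁻¹ = m·s⁻²·A⁻²·K⁻¹·mol⁻¹.

m·s⁻²·A⁻²·K⁻¹·mol⁻¹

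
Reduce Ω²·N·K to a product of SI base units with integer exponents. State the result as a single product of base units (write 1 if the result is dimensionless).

kg³·m⁵·s⁻⁸·A⁻⁴·K

Ω = V/A (resistance = voltage per current),
    = kg·m²·s⁻³·A⁻².
So Ω² = kg²·m⁴·s⁻⁶·A⁻⁴.
N = kg·m/s² = kg·m·s⁻² (force = mass × acceleration).
Combining: Ω²·N·K = (kg²·m⁴·s⁻⁶·A⁻⁴) · (kg·m·s⁻²) · K = kg³·m⁵·s⁻⁸·A⁻⁴·K.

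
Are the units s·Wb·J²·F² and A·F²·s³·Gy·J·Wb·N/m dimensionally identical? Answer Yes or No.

No

Left side:
  Wb = V·s (flux: a volt is a weber per second),
      = kg·m²·s⁻²·A⁻¹.
  J = N·m (work = force × distance),
      = kg·m²·s⁻².
  So J² = kg²·m⁴·s⁻⁴.
  F = C/V (capacitance = charge per voltage),
      = A·s/(kg·m²·s⁻³·A⁻¹) (substituting C and V),
      = kg⁻¹·m⁻²·s⁴·A².
  So F² = kg⁻²·m⁻⁴·s⁸·A⁴.
  Combining: s·Wb·J²·F² = s · (kg·m²·s⁻²·A⁻¹) · (kg²·m⁴·s⁻⁴) · (kg⁻²·m⁻⁴·s⁸·A⁴) = kg·m²·s³·A³.
Right side:
  F = C/V (capacitance = charge per voltage),
      = A·s/(kg·m²·s⁻³·A⁻¹) (substituting C and V),
      = kg⁻¹·m⁻²·s⁴·A².
  So F² = kg⁻²·m⁻⁴·s⁸·A⁴.
  Gy = J/kg (absorbed dose = energy per mass),
      = m²·s⁻².
  J = N·m (work = force × distance),
      = kg·m²·s⁻².
  Wb = V·s (flux: a volt is a weber per second),
      = kg·m²·s⁻²·A⁻¹.
  N = kg·m/s² = kg·m·s⁻² (force = mass × acceleration).
  Combining: A·F²·m⁻¹·s³·Gy·J·Wb·N = A · (kg⁻²·m⁻⁴·s⁸·A⁴) · m⁻¹ · s³ · (m²·s⁻²) · (kg·m²·s⁻²) · (kg·m²·s⁻²·A⁻¹) · (kg·m·s⁻²) = kg·m²·s³·A⁴.
Left is kg·m²·s³·A³; right is kg·m²·s³·A⁴ — different.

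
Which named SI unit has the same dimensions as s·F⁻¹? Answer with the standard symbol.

F = kg⁻¹·m⁻²·s⁴·A².
So F⁻¹ = kg·m²·s⁻⁴·A⁻².
Combining: s·F⁻¹ = s · (kg·m²·s⁻⁴·A⁻²) = kg·m²·s⁻³·A⁻².
kg·m²·s⁻³·A⁻² is the base-SI form of the ohm.

Ω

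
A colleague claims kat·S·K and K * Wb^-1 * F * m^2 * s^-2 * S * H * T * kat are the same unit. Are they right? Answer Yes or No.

Yes

Left side:
  kat = mol/s = s⁻¹·mol (catalytic activity).
  S = 1/Ω (conductance is reciprocal resistance),
      = kg⁻¹·m⁻²·s³·A².
  Combining: kat·S·K = (s⁻¹·mol) · (kg⁻¹·m⁻²·s³·A²) · K = kg⁻¹·m⁻²·s²·A²·K·mol.
Right side:
  Wb = V·s (flux: a volt is a weber per second),
      = kg·m²·s⁻²·A⁻¹.
  So Wb⁻¹ = kg⁻¹·m⁻²·s²·A.
  F = C/V (capacitance = charge per voltage),
      = A·s/(kg·m²·s⁻³·A⁻¹) (substituting C and V),
      = kg⁻¹·m⁻²·s⁴·A².
  S = 1/Ω (conductance is reciprocal resistance),
      = kg⁻¹·m⁻²·s³·A².
  H = Wb/A (inductance = flux per current),
      = kg·m²·s⁻²·A⁻².
  T = Wb/m² (flux density = flux per area),
      = kg·s⁻²·A⁻¹.
  kat = mol/s = s⁻¹·mol (catalytic activity).
  Combining: K·Wb⁻¹·F·m²·s⁻²·S·H·T·kat = K · (kg⁻¹·m⁻²·s²·A) · (kg⁻¹·m⁻²·s⁴·A²) · m² · s⁻² · (kg⁻¹·m⁻²·s³·A²) · (kg·m²·s⁻²·A⁻²) · (kg·s⁻²·A⁻¹) · (s⁻¹·mol) = kg⁻¹·m⁻²·s²·A²·K·mol.
Both reduce to kg⁻¹·m⁻²·s²·A²·K·mol.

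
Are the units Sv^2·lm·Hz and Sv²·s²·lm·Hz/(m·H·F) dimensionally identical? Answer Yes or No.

Left side:
  Sv = m²·s⁻².
  So Sv² = m⁴·s⁻⁴.
  lm = cd.
  Hz = s⁻¹.
  Combining: Sv²·lm·Hz = (m⁴·s⁻⁴) · cd · s⁻¹ = m⁴·s⁻⁵·cd.
Right side:
  Sv = m²·s⁻².
  So Sv² = m⁴·s⁻⁴.
  H = kg·m²·s⁻²·A⁻².
  So H⁻¹ = kg⁻¹·m⁻²·s²·A².
  lm = cd.
  Hz = s⁻¹.
  F = kg⁻¹·m⁻²·s⁴·A².
  So F⁻¹ = kg·m²·s⁻⁴·A⁻².
  Combining: Sv²·s²·m⁻¹·H⁻¹·lm·Hz·F⁻¹ = (m⁴·s⁻⁴) · s² · m⁻¹ · (kg⁻¹·m⁻²·s²·A²) · cd · s⁻¹ · (kg·m²·s⁻⁴·A⁻²) = m³·s⁻⁵·cd.
Left is m⁴·s⁻⁵·cd; right is m³·s⁻⁵·cd — different.

No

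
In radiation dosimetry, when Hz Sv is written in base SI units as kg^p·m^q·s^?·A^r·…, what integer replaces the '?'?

Hz = 1/s = s⁻¹ (frequency is cycles per second).
Sv = J/kg (equivalent dose = energy per mass),
    = m²·s⁻².
Combining: Hz·Sv = s⁻¹ · (m²·s⁻²) = m²·s⁻³.
The exponent of s is -3.

-3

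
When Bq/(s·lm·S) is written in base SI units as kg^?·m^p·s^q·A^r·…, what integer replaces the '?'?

Bq = 1/s = s⁻¹ (activity is decays per second).
lm = cd·sr = cd (luminous flux; sr is dimensionless).
So lm⁻¹ = cd⁻¹.
S = 1/Ω (conductance is reciprocal resistance),
    = kg⁻¹·m⁻²·s³·A².
So S⁻¹ = kg·m²·s⁻³·A⁻².
Combining: s⁻¹·Bq·lm⁻¹·S⁻¹ = s⁻¹ · s⁻¹ · cd⁻¹ · (kg·m²·s⁻³·A⁻²) = kg·m²·s⁻⁵·A⁻²·cd⁻¹.
The exponent of kg is 1.

1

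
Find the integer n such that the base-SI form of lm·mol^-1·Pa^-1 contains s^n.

2

lm = cd.
Pa = kg·m⁻¹·s⁻².
So Pa⁻¹ = kg⁻¹·m·s².
Combining: lm·mol⁻¹·Pa⁻¹ = cd · mol⁻¹ · (kg⁻¹·m·s²) = kg⁻¹·m·s²·mol⁻¹·cd.
The exponent of s is 2.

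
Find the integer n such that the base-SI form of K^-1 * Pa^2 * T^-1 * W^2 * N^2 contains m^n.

Pa = kg·m⁻¹·s⁻².
So Pa² = kg²·m⁻²·s⁻⁴.
T = kg·s⁻²·A⁻¹.
So T⁻¹ = kg⁻¹·s²·A.
W = kg·m²·s⁻³.
So W² = kg²·m⁴·s⁻⁶.
N = kg·m·s⁻².
So N² = kg²·m²·s⁻⁴.
Combining: K⁻¹·Pa²·T⁻¹·W²·N² = K⁻¹ · (kg²·m⁻²·s⁻⁴) · (kg⁻¹·s²·A) · (kg²·m⁴·s⁻⁶) · (kg²·m²·s⁻⁴) = kg⁵·m⁴·s⁻¹²·A·K⁻¹.
The exponent of m is 4.

4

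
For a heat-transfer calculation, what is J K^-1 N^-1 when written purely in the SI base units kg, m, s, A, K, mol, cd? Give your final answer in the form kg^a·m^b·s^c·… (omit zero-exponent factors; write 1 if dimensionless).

m·K⁻¹

J = N·m (work = force × distance),
    = kg·m²·s⁻².
N = kg·m/s² = kg·m·s⁻² (force = mass × acceleration).
So N⁻¹ = kg⁻¹·m⁻¹·s².
Combining: J·K⁻¹·N⁻¹ = (kg·m²·s⁻²) · K⁻¹ · (kg⁻¹·m⁻¹·s²) = m·K⁻¹.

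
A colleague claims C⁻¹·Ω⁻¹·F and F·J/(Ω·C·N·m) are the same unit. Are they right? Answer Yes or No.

Left side:
  C = A·s = s·A (charge = current × time).
  So C⁻¹ = s⁻¹·A⁻¹.
  Ω = V/A (resistance = voltage per current),
      = kg·m²·s⁻³·A⁻².
  So Ω⁻¹ = kg⁻¹·m⁻²·s³·A².
  F = C/V (capacitance = charge per voltage),
      = A·s/(kg·m²·s⁻³·A⁻¹) (substituting C and V),
      = kg⁻¹·m⁻²·s⁴·A².
  Combining: C⁻¹·Ω⁻¹·F = (s⁻¹·A⁻¹) · (kg⁻¹·m⁻²·s³·A²) · (kg⁻¹·m⁻²·s⁴·A²) = kg⁻²·m⁻⁴·s⁶·A³.
Right side:
  F = C/V (capacitance = charge per voltage),
      = A·s/(kg·m²·s⁻³·A⁻¹) (substituting C and V),
      = kg⁻¹·m⁻²·s⁴·A².
  Ω = V/A (resistance = voltage per current),
      = kg·m²·s⁻³·A⁻².
  So Ω⁻¹ = kg⁻¹·m⁻²·s³·A².
  C = A·s = s·A (charge = current × time).
  So C⁻¹ = s⁻¹·A⁻¹.
  N = kg·m/s² = kg·m·s⁻² (force = mass × acceleration).
  So N⁻¹ = kg⁻¹·m⁻¹·s².
  J = N·m (work = force × distance),
      = kg·m²·s⁻².
  Combining: F·Ω⁻¹·C⁻¹·N⁻¹·m⁻¹·J = (kg⁻¹·m⁻²·s⁴·A²) · (kg⁻¹·m⁻²·s³·A²) · (s⁻¹·A⁻¹) · (kg⁻¹·m⁻¹·s²) · m⁻¹ · (kg·m²·s⁻²) = kg⁻²·m⁻⁴·s⁶·A³.
Both reduce to kg⁻²·m⁻⁴·s⁶·A³.

Yes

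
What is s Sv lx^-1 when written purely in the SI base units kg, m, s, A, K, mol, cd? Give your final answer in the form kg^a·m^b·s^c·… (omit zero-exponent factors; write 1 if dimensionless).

m⁴·s⁻¹·cd⁻¹

Sv = m²·s⁻².
lx = m⁻²·cd.
So lx⁻¹ = m²·cd⁻¹.
Combining: s·Sv·lx⁻¹ = s · (m²·s⁻²) · (m²·cd⁻¹) = m⁴·s⁻¹·cd⁻¹.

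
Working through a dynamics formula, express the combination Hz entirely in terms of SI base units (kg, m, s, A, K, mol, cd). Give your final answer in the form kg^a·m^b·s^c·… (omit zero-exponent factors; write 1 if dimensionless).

s⁻¹

Hz = 1/s = s⁻¹ (frequency is cycles per second).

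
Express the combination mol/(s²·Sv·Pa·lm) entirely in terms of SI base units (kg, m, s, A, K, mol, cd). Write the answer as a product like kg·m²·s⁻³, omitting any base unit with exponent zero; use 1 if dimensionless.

kg⁻¹·m⁻¹·s²·mol·cd⁻¹

Sv = m²·s⁻².
So Sv⁻¹ = m⁻²·s².
Pa = kg·m⁻¹·s⁻².
So Pa⁻¹ = kg⁻¹·m·s².
lm = cd.
So lm⁻¹ = cd⁻¹.
Combining: s⁻²·Sv⁻¹·Pa⁻¹·mol·lm⁻¹ = s⁻² · (m⁻²·s²) · (kg⁻¹·m·s²) · mol · cd⁻¹ = kg⁻¹·m⁻¹·s²·mol·cd⁻¹.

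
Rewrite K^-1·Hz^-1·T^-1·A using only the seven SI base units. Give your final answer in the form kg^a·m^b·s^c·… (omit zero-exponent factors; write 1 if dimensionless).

Hz = 1/s = s⁻¹ (frequency is cycles per second).
So Hz⁻¹ = s.
T = Wb/m² (flux density = flux per area),
    = kg·s⁻²·A⁻¹.
So T⁻¹ = kg⁻¹·s²·A.
Combining: K⁻¹·Hz⁻¹·T⁻¹·A = K⁻¹ · s · (kg⁻¹·s²·A) · A = kg⁻¹·s³·A²·K⁻¹.

kg⁻¹·s³·A²·K⁻¹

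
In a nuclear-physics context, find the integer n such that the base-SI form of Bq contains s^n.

Bq = 1/s = s⁻¹ (activity is decays per second).
The exponent of s is -1.

-1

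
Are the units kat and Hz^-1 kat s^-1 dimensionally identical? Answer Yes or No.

Left side:
  kat = mol/s = s⁻¹·mol (catalytic activity).
Right side:
  Hz = s⁻¹.
  So Hz⁻¹ = s.
  kat = s⁻¹·mol.
  Combining: Hz⁻¹·kat·s⁻¹ = s · (s⁻¹·mol) · s⁻¹ = s⁻¹·mol.
Both reduce to s⁻¹·mol.

Yes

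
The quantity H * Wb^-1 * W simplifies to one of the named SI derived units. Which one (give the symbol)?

V

H = Wb/A (inductance = flux per current),
    = kg·m²·s⁻²·A⁻².
Wb = V·s (flux: a volt is a weber per second),
    = kg·m²·s⁻²·A⁻¹.
So Wb⁻¹ = kg⁻¹·m⁻²·s²·A.
W = J/s (power = energy per time),
    = kg·m²·s⁻³.
Combining: H·Wb⁻¹·W = (kg·m²·s⁻²·A⁻²) · (kg⁻¹·m⁻²·s²·A) · (kg·m²·s⁻³) = kg·m²·s⁻³·A⁻¹.
kg·m²·s⁻³·A⁻¹ is the base-SI form of the volt.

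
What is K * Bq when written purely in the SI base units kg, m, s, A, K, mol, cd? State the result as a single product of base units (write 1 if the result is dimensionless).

s⁻¹·K

Bq = 1/s = s⁻¹ (activity is decays per second).
Combining: K·Bq = K · s⁻¹ = s⁻¹·K.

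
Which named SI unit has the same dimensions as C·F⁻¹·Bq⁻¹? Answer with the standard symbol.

C = A·s = s·A (charge = current × time).
F = C/V (capacitance = charge per voltage),
    = A·s/(kg·m²·s⁻³·A⁻¹) (substituting C and V),
    = kg⁻¹·m⁻²·s⁴·A².
So F⁻¹ = kg·m²·s⁻⁴·A⁻².
Bq = 1/s = s⁻¹ (activity is decays per second).
So Bq⁻¹ = s.
Combining: C·F⁻¹·Bq⁻¹ = (s·A) · (kg·m²·s⁻⁴·A⁻²) · s = kg·m²·s⁻²·A⁻¹.
kg·m²·s⁻²·A⁻¹ is the base-SI form of the weber.

Wb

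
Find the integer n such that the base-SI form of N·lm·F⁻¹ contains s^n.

N = kg·m/s² = kg·m·s⁻² (force = mass × acceleration).
lm = cd·sr = cd (luminous flux; sr is dimensionless).
F = C/V (capacitance = charge per voltage),
    = A·s/(kg·m²·s⁻³·A⁻¹) (substituting C and V),
    = kg⁻¹·m⁻²·s⁴·A².
So F⁻¹ = kg·m²·s⁻⁴·A⁻².
Combining: N·lm·F⁻¹ = (kg·m·s⁻²) · cd · (kg·m²·s⁻⁴·A⁻²) = kg²·m³·s⁻⁶·A⁻²·cd.
The exponent of s is -6.

-6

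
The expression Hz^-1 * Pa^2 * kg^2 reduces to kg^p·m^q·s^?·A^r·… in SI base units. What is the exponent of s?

-3

Hz = 1/s = s⁻¹ (frequency is cycles per second).
So Hz⁻¹ = s.
Pa = N/m² (pressure = force per area),
    = kg·m⁻¹·s⁻².
So Pa² = kg²·m⁻²·s⁻⁴.
Combining: Hz⁻¹·Pa²·kg² = s · (kg²·m⁻²·s⁻⁴) · kg² = kg⁴·m⁻²·s⁻³.
The exponent of s is -3.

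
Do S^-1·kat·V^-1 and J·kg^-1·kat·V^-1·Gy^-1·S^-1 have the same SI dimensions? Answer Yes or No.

Yes

Left side:
  S = 1/Ω (conductance is reciprocal resistance),
      = kg⁻¹·m⁻²·s³·A².
  So S⁻¹ = kg·m²·s⁻³·A⁻².
  kat = mol/s = s⁻¹·mol (catalytic activity).
  V = W/A (potential = power per current),
      = kg·m²·s⁻³·A⁻¹.
  So V⁻¹ = kg⁻¹·m⁻²·s³·A.
  Combining: S⁻¹·kat·V⁻¹ = (kg·m²·s⁻³·A⁻²) · (s⁻¹·mol) · (kg⁻¹·m⁻²·s³·A) = s⁻¹·A⁻¹·mol.
Right side:
  J = N·m (work = force × distance),
      = kg·m²·s⁻².
  kat = mol/s = s⁻¹·mol (catalytic activity).
  V = W/A (potential = power per current),
      = kg·m²·s⁻³·A⁻¹.
  So V⁻¹ = kg⁻¹·m⁻²·s³·A.
  Gy = J/kg (absorbed dose = energy per mass),
      = m²·s⁻².
  So Gy⁻¹ = m⁻²·s².
  S = 1/Ω (conductance is reciprocal resistance),
      = kg⁻¹·m⁻²·s³·A².
  So S⁻¹ = kg·m²·s⁻³·A⁻².
  Combining: J·kg⁻¹·kat·V⁻¹·Gy⁻¹·S⁻¹ = (kg·m²·s⁻²) · kg⁻¹ · (s⁻¹·mol) · (kg⁻¹·m⁻²·s³·A) · (m⁻²·s²) · (kg·m²·s⁻³·A⁻²) = s⁻¹·A⁻¹·mol.
Both reduce to s⁻¹·A⁻¹·mol.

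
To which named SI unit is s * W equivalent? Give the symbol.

J

W = J/s (power = energy per time),
    = kg·m²·s⁻³.
Combining: s·W = s · (kg·m²·s⁻³) = kg·m²·s⁻².
kg·m²·s⁻² is the base-SI form of the joule.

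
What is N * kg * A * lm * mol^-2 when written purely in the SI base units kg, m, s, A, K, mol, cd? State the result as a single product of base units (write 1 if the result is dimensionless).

N = kg·m/s² = kg·m·s⁻² (force = mass × acceleration).
lm = cd·sr = cd (luminous flux; sr is dimensionless).
Combining: N·kg·A·lm·mol⁻² = (kg·m·s⁻²) · kg · A · cd · mol⁻² = kg²·m·s⁻²·A·mol⁻²·cd.

kg²·m·s⁻²·A·mol⁻²·cd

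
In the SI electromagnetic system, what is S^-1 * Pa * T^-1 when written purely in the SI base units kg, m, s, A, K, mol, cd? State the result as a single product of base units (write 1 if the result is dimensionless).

S = kg⁻¹·m⁻²·s³·A².
So S⁻¹ = kg·m²·s⁻³·A⁻².
Pa = kg·m⁻¹·s⁻².
T = kg·s⁻²·A⁻¹.
So T⁻¹ = kg⁻¹·s²·A.
Combining: S⁻¹·Pa·T⁻¹ = (kg·m²·s⁻³·A⁻²) · (kg·m⁻¹·s⁻²) · (kg⁻¹·s²·A) = kg·m·s⁻³·A⁻¹.

kg·m·s⁻³·A⁻¹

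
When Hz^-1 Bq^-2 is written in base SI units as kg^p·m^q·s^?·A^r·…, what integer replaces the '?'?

Hz = 1/s = s⁻¹ (frequency is cycles per second).
So Hz⁻¹ = s.
Bq = 1/s = s⁻¹ (activity is decays per second).
So Bq⁻² = s².
Combining: Hz⁻¹·Bq⁻² = s · s² = s³.
The exponent of s is 3.

3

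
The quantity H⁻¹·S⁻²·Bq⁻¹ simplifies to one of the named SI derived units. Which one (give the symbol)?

Ω

H = kg·m²·s⁻²·A⁻².
So H⁻¹ = kg⁻¹·m⁻²·s²·A².
S = kg⁻¹·m⁻²·s³·A².
So S⁻² = kg²·m⁴·s⁻⁶·A⁻⁴.
Bq = s⁻¹.
So Bq⁻¹ = s.
Combining: H⁻¹·S⁻²·Bq⁻¹ = (kg⁻¹·m⁻²·s²·A²) · (kg²·m⁴·s⁻⁶·A⁻⁴) · s = kg·m²·s⁻³·A⁻².
kg·m²·s⁻³·A⁻² is the base-SI form of the ohm.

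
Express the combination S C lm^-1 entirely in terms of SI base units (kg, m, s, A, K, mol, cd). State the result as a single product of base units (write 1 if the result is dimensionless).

S = 1/Ω (conductance is reciprocal resistance),
    = kg⁻¹·m⁻²·s³·A².
C = A·s = s·A (charge = current × time).
lm = cd·sr = cd (luminous flux; sr is dimensionless).
So lm⁻¹ = cd⁻¹.
Combining: S·C·lm⁻¹ = (kg⁻¹·m⁻²·s³·A²) · (s·A) · cd⁻¹ = kg⁻¹·m⁻²·s⁴·A³·cd⁻¹.

kg⁻¹·m⁻²·s⁴·A³·cd⁻¹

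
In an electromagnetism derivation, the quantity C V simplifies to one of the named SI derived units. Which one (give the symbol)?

J

C = s·A.
V = kg·m²·s⁻³·A⁻¹.
Combining: C·V = (s·A) · (kg·m²·s⁻³·A⁻¹) = kg·m²·s⁻².
kg·m²·s⁻² is the base-SI form of the joule.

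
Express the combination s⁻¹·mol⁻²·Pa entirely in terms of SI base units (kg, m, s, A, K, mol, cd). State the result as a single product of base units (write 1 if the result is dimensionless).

Pa = kg·m⁻¹·s⁻².
Combining: s⁻¹·mol⁻²·Pa = s⁻¹ · mol⁻² · (kg·m⁻¹·s⁻²) = kg·m⁻¹·s⁻³·mol⁻².

kg·m⁻¹·s⁻³·mol⁻²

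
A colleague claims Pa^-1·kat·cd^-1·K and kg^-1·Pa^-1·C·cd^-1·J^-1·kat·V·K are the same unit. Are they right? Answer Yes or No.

No

Left side:
  Pa = N/m² (pressure = force per area),
      = kg·m⁻¹·s⁻².
  So Pa⁻¹ = kg⁻¹·m·s².
  kat = mol/s = s⁻¹·mol (catalytic activity).
  Combining: Pa⁻¹·kat·cd⁻¹·K = (kg⁻¹·m·s²) · (s⁻¹·mol) · cd⁻¹ · K = kg⁻¹·m·s·K·mol·cd⁻¹.
Right side:
  Pa = N/m² (pressure = force per area),
      = kg·m⁻¹·s⁻².
  So Pa⁻¹ = kg⁻¹·m·s².
  C = A·s = s·A (charge = current × time).
  J = N·m (work = force × distance),
      = kg·m²·s⁻².
  So J⁻¹ = kg⁻¹·m⁻²·s².
  kat = mol/s = s⁻¹·mol (catalytic activity).
  V = W/A (potential = power per current),
      = kg·m²·s⁻³·A⁻¹.
  Combining: kg⁻¹·Pa⁻¹·C·cd⁻¹·J⁻¹·kat·V·K = kg⁻¹ · (kg⁻¹·m·s²) · (s·A) · cd⁻¹ · (kg⁻¹·m⁻²·s²) · (s⁻¹·mol) · (kg·m²·s⁻³·A⁻¹) · K = kg⁻²·m·s·K·mol·cd⁻¹.
Left is kg⁻¹·m·s·K·mol·cd⁻¹; right is kg⁻²·m·s·K·mol·cd⁻¹ — different.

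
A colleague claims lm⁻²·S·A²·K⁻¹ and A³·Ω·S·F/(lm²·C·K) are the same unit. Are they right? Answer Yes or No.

Left side:
  lm = cd·sr = cd (luminous flux; sr is dimensionless).
  So lm⁻² = cd⁻².
  S = 1/Ω (conductance is reciprocal resistance),
      = kg⁻¹·m⁻²·s³·A².
  Combining: lm⁻²·S·A²·K⁻¹ = cd⁻² · (kg⁻¹·m⁻²·s³·A²) · A² · K⁻¹ = kg⁻¹·m⁻²·s³·A⁴·K⁻¹·cd⁻².
Right side:
  lm = cd.
  So lm⁻² = cd⁻².
  Ω = kg·m²·s⁻³·A⁻².
  S = kg⁻¹·m⁻²·s³·A².
  C = s·A.
  So C⁻¹ = s⁻¹·A⁻¹.
  F = kg⁻¹·m⁻²·s⁴·A².
  Combining: A³·lm⁻²·Ω·S·C⁻¹·K⁻¹·F = A³ · cd⁻² · (kg·m²·s⁻³·A⁻²) · (kg⁻¹·m⁻²·s³·A²) · (s⁻¹·A⁻¹) · K⁻¹ · (kg⁻¹·m⁻²·s⁴·A²) = kg⁻¹·m⁻²·s³·A⁴·K⁻¹·cd⁻².
Both reduce to kg⁻¹·m⁻²·s³·A⁴·K⁻¹·cd⁻².

Yes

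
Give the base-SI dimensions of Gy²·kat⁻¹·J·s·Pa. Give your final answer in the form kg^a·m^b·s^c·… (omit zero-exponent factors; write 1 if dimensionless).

kg²·m⁵·s⁻⁶·mol⁻¹

Gy = J/kg (absorbed dose = energy per mass),
    = m²·s⁻².
So Gy² = m⁴·s⁻⁴.
kat = mol/s = s⁻¹·mol (catalytic activity).
So kat⁻¹ = s·mol⁻¹.
J = N·m (work = force × distance),
    = kg·m²·s⁻².
Pa = N/m² (pressure = force per area),
    = kg·m⁻¹·s⁻².
Combining: Gy²·kat⁻¹·J·s·Pa = (m⁴·s⁻⁴) · (s·mol⁻¹) · (kg·m²·s⁻²) · s · (kg·m⁻¹·s⁻²) = kg²·m⁵·s⁻⁶·mol⁻¹.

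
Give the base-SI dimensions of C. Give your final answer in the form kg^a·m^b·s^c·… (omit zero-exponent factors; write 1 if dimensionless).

C = s·A.

s·A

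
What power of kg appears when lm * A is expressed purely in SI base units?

lm = cd.
Combining: lm·A = cd · A = A·cd.
The exponent of kg is 0.

0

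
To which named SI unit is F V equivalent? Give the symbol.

C

F = kg⁻¹·m⁻²·s⁴·A².
V = kg·m²·s⁻³·A⁻¹.
Combining: F·V = (kg⁻¹·m⁻²·s⁴·A²) · (kg·m²·s⁻³·A⁻¹) = s·A.
s·A is the base-SI form of the coulomb.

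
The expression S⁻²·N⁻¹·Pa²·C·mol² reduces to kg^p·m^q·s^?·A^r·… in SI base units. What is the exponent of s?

-7

S = 1/Ω (conductance is reciprocal resistance),
    = kg⁻¹·m⁻²·s³·A².
So S⁻² = kg²·m⁴·s⁻⁶·A⁻⁴.
N = kg·m/s² = kg·m·s⁻² (force = mass × acceleration).
So N⁻¹ = kg⁻¹·m⁻¹·s².
Pa = N/m² (pressure = force per area),
    = kg·m⁻¹·s⁻².
So Pa² = kg²·m⁻²·s⁻⁴.
C = A·s = s·A (charge = current × time).
Combining: S⁻²·N⁻¹·Pa²·C·mol² = (kg²·m⁴·s⁻⁶·A⁻⁴) · (kg⁻¹·m⁻¹·s²) · (kg²·m⁻²·s⁻⁴) · (s·A) · mol² = kg³·m·s⁻⁷·A⁻³·mol².
The exponent of s is -7.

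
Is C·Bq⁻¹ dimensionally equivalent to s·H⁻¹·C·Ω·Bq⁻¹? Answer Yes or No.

Yes

Left side:
  C = s·A.
  Bq = s⁻¹.
  So Bq⁻¹ = s.
  Combining: C·Bq⁻¹ = (s·A) · s = s²·A.
Right side:
  H = kg·m²·s⁻²·A⁻².
  So H⁻¹ = kg⁻¹·m⁻²·s²·A².
  C = s·A.
  Ω = kg·m²·s⁻³·A⁻².
  Bq = s⁻¹.
  So Bq⁻¹ = s.
  Combining: s·H⁻¹·C·Ω·Bq⁻¹ = s · (kg⁻¹·m⁻²·s²·A²) · (s·A) · (kg·m²·s⁻³·A⁻²) · s = s²·A.
Both reduce to s²·A.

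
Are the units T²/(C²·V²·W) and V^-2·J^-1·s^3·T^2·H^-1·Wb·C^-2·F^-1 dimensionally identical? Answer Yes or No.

Left side:
  C = A·s = s·A (charge = current × time).
  So C⁻² = s⁻²·A⁻².
  V = W/A (potential = power per current),
      = kg·m²·s⁻³·A⁻¹.
  So V⁻² = kg⁻²·m⁻⁴·s⁶·A².
  T = Wb/m² (flux density = flux per area),
      = kg·s⁻²·A⁻¹.
  So T² = kg²·s⁻⁴·A⁻².
  W = J/s (power = energy per time),
      = kg·m²·s⁻³.
  So W⁻¹ = kg⁻¹·m⁻²·s³.
  Combining: C⁻²·V⁻²·T²·W⁻¹ = (s⁻²·A⁻²) · (kg⁻²·m⁻⁴·s⁶·A²) · (kg²·s⁻⁴·A⁻²) · (kg⁻¹·m⁻²·s³) = kg⁻¹·m⁻⁶·s³·A⁻².
Right side:
  V = kg·m²·s⁻³·A⁻¹.
  So V⁻² = kg⁻²·m⁻⁴·s⁶·A².
  J = kg·m²·s⁻².
  So J⁻¹ = kg⁻¹·m⁻²·s².
  T = kg·s⁻²·A⁻¹.
  So T² = kg²·s⁻⁴·A⁻².
  H = kg·m²·s⁻²·A⁻².
  So H⁻¹ = kg⁻¹·m⁻²·s²·A².
  Wb = kg·m²·s⁻²·A⁻¹.
  C = s·A.
  So C⁻² = s⁻²·A⁻².
  F = kg⁻¹·m⁻²·s⁴·A².
  So F⁻¹ = kg·m²·s⁻⁴·A⁻².
  Combining: V⁻²·J⁻¹·s³·T²·H⁻¹·Wb·C⁻²·F⁻¹ = (kg⁻²·m⁻⁴·s⁶·A²) · (kg⁻¹·m⁻²·s²) · s³ · (kg²·s⁻⁴·A⁻²) · (kg⁻¹·m⁻²·s²·A²) · (kg·m²·s⁻²·A⁻¹) · (s⁻²·A⁻²) · (kg·m²·s⁻⁴·A⁻²) = m⁻⁴·s·A⁻³.
Left is kg⁻¹·m⁻⁶·s³·A⁻²; right is m⁻⁴·s·A⁻³ — different.

No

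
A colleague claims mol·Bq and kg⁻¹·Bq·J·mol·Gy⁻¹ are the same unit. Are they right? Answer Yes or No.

Yes

Left side:
  Bq = 1/s = s⁻¹ (activity is decays per second).
  Combining: mol·Bq = mol · s⁻¹ = s⁻¹·mol.
Right side:
  Bq = 1/s = s⁻¹ (activity is decays per second).
  J = N·m (work = force × distance),
      = kg·m²·s⁻².
  Gy = J/kg (absorbed dose = energy per mass),
      = m²·s⁻².
  So Gy⁻¹ = m⁻²·s².
  Combining: kg⁻¹·Bq·J·mol·Gy⁻¹ = kg⁻¹ · s⁻¹ · (kg·m²·s⁻²) · mol · (m⁻²·s²) = s⁻¹·mol.
Both reduce to s⁻¹·mol.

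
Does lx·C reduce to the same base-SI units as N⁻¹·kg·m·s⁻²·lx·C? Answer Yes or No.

Yes

Left side:
  lx = lm/m² (illuminance = luminous flux per area),
      = m⁻²·cd.
  C = A·s = s·A (charge = current × time).
  Combining: lx·C = (m⁻²·cd) · (s·A) = m⁻²·s·A·cd.
Right side:
  N = kg·m·s⁻².
  So N⁻¹ = kg⁻¹·m⁻¹·s².
  lx = m⁻²·cd.
  C = s·A.
  Combining: N⁻¹·kg·m·s⁻²·lx·C = (kg⁻¹·m⁻¹·s²) · kg · m · s⁻² · (m⁻²·cd) · (s·A) = m⁻²·s·A·cd.
Both reduce to m⁻²·s·A·cd.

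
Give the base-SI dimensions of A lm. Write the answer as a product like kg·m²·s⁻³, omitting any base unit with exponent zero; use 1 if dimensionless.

A·cd

lm = cd·sr = cd (luminous flux; sr is dimensionless).
Combining: A·lm = A · cd = A·cd.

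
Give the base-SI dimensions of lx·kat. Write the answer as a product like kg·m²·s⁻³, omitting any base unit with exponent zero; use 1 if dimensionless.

m⁻²·s⁻¹·mol·cd

lx = lm/m² (illuminance = luminous flux per area),
    = m⁻²·cd.
kat = mol/s = s⁻¹·mol (catalytic activity).
Combining: lx·kat = (m⁻²·cd) · (s⁻¹·mol) = m⁻²·s⁻¹·mol·cd.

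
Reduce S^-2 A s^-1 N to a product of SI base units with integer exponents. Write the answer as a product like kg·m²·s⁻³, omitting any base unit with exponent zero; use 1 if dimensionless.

kg³·m⁵·s⁻⁹·A⁻³

S = kg⁻¹·m⁻²·s³·A².
So S⁻² = kg²·m⁴·s⁻⁶·A⁻⁴.
N = kg·m·s⁻².
Combining: S⁻²·A·s⁻¹·N = (kg²·m⁴·s⁻⁶·A⁻⁴) · A · s⁻¹ · (kg·m·s⁻²) = kg³·m⁵·s⁻⁹·A⁻³.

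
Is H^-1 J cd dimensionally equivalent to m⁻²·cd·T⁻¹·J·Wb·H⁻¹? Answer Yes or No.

Yes

Left side:
  H = Wb/A (inductance = flux per current),
      = kg·m²·s⁻²·A⁻².
  So H⁻¹ = kg⁻¹·m⁻²·s²·A².
  J = N·m (work = force × distance),
      = kg·m²·s⁻².
  Combining: H⁻¹·J·cd = (kg⁻¹·m⁻²·s²·A²) · (kg·m²·s⁻²) · cd = A²·cd.
Right side:
  T = Wb/m² (flux density = flux per area),
      = kg·s⁻²·A⁻¹.
  So T⁻¹ = kg⁻¹·s²·A.
  J = N·m (work = force × distance),
      = kg·m²·s⁻².
  Wb = V·s (flux: a volt is a weber per second),
      = kg·m²·s⁻²·A⁻¹.
  H = Wb/A (inductance = flux per current),
      = kg·m²·s⁻²·A⁻².
  So H⁻¹ = kg⁻¹·m⁻²·s²·A².
  Combining: m⁻²·cd·T⁻¹·J·Wb·H⁻¹ = m⁻² · cd · (kg⁻¹·s²·A) · (kg·m²·s⁻²) · (kg·m²·s⁻²·A⁻¹) · (kg⁻¹·m⁻²·s²·A²) = A²·cd.
Both reduce to A²·cd.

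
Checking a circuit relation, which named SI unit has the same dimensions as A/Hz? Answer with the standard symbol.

C

Hz = 1/s = s⁻¹ (frequency is cycles per second).
So Hz⁻¹ = s.
Combining: A·Hz⁻¹ = A · s = s·A.
s·A is the base-SI form of the coulomb.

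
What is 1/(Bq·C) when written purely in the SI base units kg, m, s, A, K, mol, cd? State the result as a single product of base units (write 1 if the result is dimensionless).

Bq = s⁻¹.
So Bq⁻¹ = s.
C = s·A.
So C⁻¹ = s⁻¹·A⁻¹.
Combining: Bq⁻¹·C⁻¹ = s · (s⁻¹·A⁻¹) = A⁻¹.

A⁻¹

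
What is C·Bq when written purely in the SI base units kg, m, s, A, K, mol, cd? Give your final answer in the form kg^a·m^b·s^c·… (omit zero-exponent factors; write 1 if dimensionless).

C = s·A.
Bq = s⁻¹.
Combining: C·Bq = (s·A) · s⁻¹ = A.

A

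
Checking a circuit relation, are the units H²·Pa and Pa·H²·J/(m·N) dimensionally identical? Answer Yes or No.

Yes

Left side:
  H = Wb/A (inductance = flux per current),
      = kg·m²·s⁻²·A⁻².
  So H² = kg²·m⁴·s⁻⁴·A⁻⁴.
  Pa = N/m² (pressure = force per area),
      = kg·m⁻¹·s⁻².
  Combining: H²·Pa = (kg²·m⁴·s⁻⁴·A⁻⁴) · (kg·m⁻¹·s⁻²) = kg³·m³·s⁻⁶·A⁻⁴.
Right side:
  Pa = N/m² (pressure = force per area),
      = kg·m⁻¹·s⁻².
  H = Wb/A (inductance = flux per current),
      = kg·m²·s⁻²·A⁻².
  So H² = kg²·m⁴·s⁻⁴·A⁻⁴.
  J = N·m (work = force × distance),
      = kg·m²·s⁻².
  N = kg·m/s² = kg·m·s⁻² (force = mass × acceleration).
  So N⁻¹ = kg⁻¹·m⁻¹·s².
  Combining: Pa·H²·m⁻¹·J·N⁻¹ = (kg·m⁻¹·s⁻²) · (kg²·m⁴·s⁻⁴·A⁻⁴) · m⁻¹ · (kg·m²·s⁻²) · (kg⁻¹·m⁻¹·s²) = kg³·m³·s⁻⁶·A⁻⁴.
Both reduce to kg³·m³·s⁻⁶·A⁻⁴.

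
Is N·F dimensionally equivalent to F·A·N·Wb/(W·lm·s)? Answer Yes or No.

Left side:
  N = kg·m·s⁻².
  F = kg⁻¹·m⁻²·s⁴·A².
  Combining: N·F = (kg·m·s⁻²) · (kg⁻¹·m⁻²·s⁴·A²) = m⁻¹·s²·A².
Right side:
  F = kg⁻¹·m⁻²·s⁴·A².
  W = kg·m²·s⁻³.
  So W⁻¹ = kg⁻¹·m⁻²·s³.
  N = kg·m·s⁻².
  Wb = kg·m²·s⁻²·A⁻¹.
  lm = cd.
  So lm⁻¹ = cd⁻¹.
  Combining: F·A·W⁻¹·N·Wb·lm⁻¹·s⁻¹ = (kg⁻¹·m⁻²·s⁴·A²) · A · (kg⁻¹·m⁻²·s³) · (kg·m·s⁻²) · (kg·m²·s⁻²·A⁻¹) · cd⁻¹ · s⁻¹ = m⁻¹·s²·A²·cd⁻¹.
Left is m⁻¹·s²·A²; right is m⁻¹·s²·A²·cd⁻¹ — different.

No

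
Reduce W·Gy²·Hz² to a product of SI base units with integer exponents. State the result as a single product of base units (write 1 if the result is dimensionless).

W = J/s (power = energy per time),
    = kg·m²·s⁻³.
Gy = J/kg (absorbed dose = energy per mass),
    = m²·s⁻².
So Gy² = m⁴·s⁻⁴.
Hz = 1/s = s⁻¹ (frequency is cycles per second).
So Hz² = s⁻².
Combining: W·Gy²·Hz² = (kg·m²·s⁻³) · (m⁴·s⁻⁴) · s⁻² = kg·m⁶·s⁻⁹.

kg·m⁶·s⁻⁹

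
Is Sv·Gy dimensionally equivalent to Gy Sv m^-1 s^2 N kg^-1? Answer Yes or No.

Yes

Left side:
  Sv = J/kg (equivalent dose = energy per mass),
      = m²·s⁻².
  Gy = J/kg (absorbed dose = energy per mass),
      = m²·s⁻².
  Combining: Sv·Gy = (m²·s⁻²) · (m²·s⁻²) = m⁴·s⁻⁴.
Right side:
  Gy = J/kg (absorbed dose = energy per mass),
      = m²·s⁻².
  Sv = J/kg (equivalent dose = energy per mass),
      = m²·s⁻².
  N = kg·m/s² = kg·m·s⁻² (force = mass × acceleration).
  Combining: Gy·Sv·m⁻¹·s²·N·kg⁻¹ = (m²·s⁻²) · (m²·s⁻²) · m⁻¹ · s² · (kg·m·s⁻²) · kg⁻¹ = m⁴·s⁻⁴.
Both reduce to m⁴·s⁻⁴.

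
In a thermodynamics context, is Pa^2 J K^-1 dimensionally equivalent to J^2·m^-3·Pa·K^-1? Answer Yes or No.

Left side:
  Pa = N/m² (pressure = force per area),
      = kg·m⁻¹·s⁻².
  So Pa² = kg²·m⁻²·s⁻⁴.
  J = N·m (work = force × distance),
      = kg·m²·s⁻².
  Combining: Pa²·J·K⁻¹ = (kg²·m⁻²·s⁻⁴) · (kg·m²·s⁻²) · K⁻¹ = kg³·s⁻⁶·K⁻¹.
Right side:
  J = kg·m²·s⁻².
  So J² = kg²·m⁴·s⁻⁴.
  Pa = kg·m⁻¹·s⁻².
  Combining: J²·m⁻³·Pa·K⁻¹ = (kg²·m⁴·s⁻⁴) · m⁻³ · (kg·m⁻¹·s⁻²) · K⁻¹ = kg³·s⁻⁶·K⁻¹.
Both reduce to kg³·s⁻⁶·K⁻¹.

Yes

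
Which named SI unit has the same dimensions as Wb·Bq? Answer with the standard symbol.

Wb = V·s (flux: a volt is a weber per second),
    = kg·m²·s⁻²·A⁻¹.
Bq = 1/s = s⁻¹ (activity is decays per second).
Combining: Wb·Bq = (kg·m²·s⁻²·A⁻¹) · s⁻¹ = kg·m²·s⁻³·A⁻¹.
kg·m²·s⁻³·A⁻¹ is the base-SI form of the volt.

V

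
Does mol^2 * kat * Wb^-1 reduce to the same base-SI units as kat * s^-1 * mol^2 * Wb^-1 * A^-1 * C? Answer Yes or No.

Left side:
  kat = s⁻¹·mol.
  Wb = kg·m²·s⁻²·A⁻¹.
  So Wb⁻¹ = kg⁻¹·m⁻²·s²·A.
  Combining: mol²·kat·Wb⁻¹ = mol² · (s⁻¹·mol) · (kg⁻¹·m⁻²·s²·A) = kg⁻¹·m⁻²·s·A·mol³.
Right side:
  kat = mol/s = s⁻¹·mol (catalytic activity).
  Wb = V·s (flux: a volt is a weber per second),
      = kg·m²·s⁻²·A⁻¹.
  So Wb⁻¹ = kg⁻¹·m⁻²·s²·A.
  C = A·s = s·A (charge = current × time).
  Combining: kat·s⁻¹·mol²·Wb⁻¹·A⁻¹·C = (s⁻¹·mol) · s⁻¹ · mol² · (kg⁻¹·m⁻²·s²·A) · A⁻¹ · (s·A) = kg⁻¹·m⁻²·s·A·mol³.
Both reduce to kg⁻¹·m⁻²·s·A·mol³.

Yes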